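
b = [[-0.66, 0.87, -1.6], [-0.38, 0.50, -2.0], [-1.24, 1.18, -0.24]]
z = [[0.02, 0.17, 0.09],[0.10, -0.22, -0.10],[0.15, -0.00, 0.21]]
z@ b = [[-0.19, 0.21, -0.39], [0.14, -0.14, 0.3], [-0.36, 0.38, -0.29]]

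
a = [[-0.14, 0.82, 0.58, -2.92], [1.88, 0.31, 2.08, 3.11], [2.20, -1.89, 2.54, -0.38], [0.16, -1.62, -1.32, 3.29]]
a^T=[[-0.14, 1.88, 2.20, 0.16], [0.82, 0.31, -1.89, -1.62], [0.58, 2.08, 2.54, -1.32], [-2.92, 3.11, -0.38, 3.29]]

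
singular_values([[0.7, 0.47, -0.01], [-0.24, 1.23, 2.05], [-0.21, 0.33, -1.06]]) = [2.53, 0.91, 0.74]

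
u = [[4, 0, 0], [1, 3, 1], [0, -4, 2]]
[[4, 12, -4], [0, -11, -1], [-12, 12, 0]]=u@[[1, 3, -1], [1, -4, 0], [-4, -2, 0]]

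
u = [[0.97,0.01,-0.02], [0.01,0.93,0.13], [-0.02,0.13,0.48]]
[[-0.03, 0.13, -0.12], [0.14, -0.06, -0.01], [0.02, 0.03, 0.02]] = u @ [[-0.03, 0.14, -0.12], [0.15, -0.08, -0.02], [-0.0, 0.09, 0.04]]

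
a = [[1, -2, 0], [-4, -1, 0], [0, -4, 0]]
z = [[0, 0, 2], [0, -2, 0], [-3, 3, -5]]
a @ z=[[0, 4, 2], [0, 2, -8], [0, 8, 0]]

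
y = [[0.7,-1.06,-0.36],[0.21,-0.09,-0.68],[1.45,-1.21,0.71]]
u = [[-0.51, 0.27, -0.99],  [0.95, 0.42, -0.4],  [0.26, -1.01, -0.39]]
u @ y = [[-1.74, 1.71, -0.70], [0.17, -0.56, -0.91], [-0.6, 0.29, 0.32]]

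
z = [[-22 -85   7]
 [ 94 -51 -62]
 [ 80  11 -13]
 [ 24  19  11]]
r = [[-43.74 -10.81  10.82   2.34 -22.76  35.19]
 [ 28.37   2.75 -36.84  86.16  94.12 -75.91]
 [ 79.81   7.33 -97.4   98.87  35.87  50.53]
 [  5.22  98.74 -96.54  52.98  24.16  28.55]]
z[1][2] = -62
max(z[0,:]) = 7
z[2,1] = 11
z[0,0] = -22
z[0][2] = 7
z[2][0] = 80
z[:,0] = [-22, 94, 80, 24]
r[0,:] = [-43.74, -10.81, 10.82, 2.34, -22.76, 35.19]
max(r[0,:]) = 35.19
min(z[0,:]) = -85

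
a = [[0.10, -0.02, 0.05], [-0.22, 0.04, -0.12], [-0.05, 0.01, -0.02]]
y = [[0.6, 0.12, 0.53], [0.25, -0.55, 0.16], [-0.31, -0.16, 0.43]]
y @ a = [[0.01, -0.0, 0.0], [0.14, -0.03, 0.08], [-0.02, 0.0, -0.0]]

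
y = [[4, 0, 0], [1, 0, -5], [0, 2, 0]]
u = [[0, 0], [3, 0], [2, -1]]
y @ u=[[0, 0], [-10, 5], [6, 0]]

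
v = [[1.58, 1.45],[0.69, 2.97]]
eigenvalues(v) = [1.06, 3.49]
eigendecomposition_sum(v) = [[0.83,-0.63], [-0.3,0.23]] + [[0.75, 2.08], [0.99, 2.74]]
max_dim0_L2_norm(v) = 3.31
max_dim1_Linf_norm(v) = 2.97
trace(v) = 4.55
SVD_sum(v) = [[0.79, 1.8], [1.21, 2.74]] + [[0.79,-0.35], [-0.52,0.23]]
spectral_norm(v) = 3.58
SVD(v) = [[0.55, 0.84], [0.84, -0.55]] @ diag([3.5824195803422563, 1.0306162963879473]) @ [[0.40, 0.92], [0.92, -0.4]]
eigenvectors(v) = [[-0.94, -0.60], [0.34, -0.80]]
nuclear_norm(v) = 4.61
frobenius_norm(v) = 3.73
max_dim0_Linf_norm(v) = 2.97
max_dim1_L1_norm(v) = 3.66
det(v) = 3.69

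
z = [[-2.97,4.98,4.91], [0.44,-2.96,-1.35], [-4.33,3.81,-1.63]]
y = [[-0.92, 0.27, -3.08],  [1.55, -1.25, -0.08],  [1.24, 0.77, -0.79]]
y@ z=[[16.19, -17.12, 0.14], [-4.81, 11.11, 9.43], [0.08, 0.89, 6.34]]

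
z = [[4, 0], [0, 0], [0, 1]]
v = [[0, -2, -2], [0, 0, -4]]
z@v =[[0, -8, -8], [0, 0, 0], [0, 0, -4]]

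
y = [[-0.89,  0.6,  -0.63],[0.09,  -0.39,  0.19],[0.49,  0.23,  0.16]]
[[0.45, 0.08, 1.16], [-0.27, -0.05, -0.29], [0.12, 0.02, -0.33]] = y @ [[0.22,0.25,-0.98], [0.47,-0.07,0.57], [-0.58,-0.54,0.09]]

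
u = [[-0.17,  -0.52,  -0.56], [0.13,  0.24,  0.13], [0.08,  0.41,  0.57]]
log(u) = [[-7.77+4.36j, (-5.55+3.47j), (-5.7+3.48j)], [(3.88-3.26j), (0.99-2.59j), (3.19-2.6j)], [(-1.5+1.72j), 0.09+1.37j, (-1.92+1.37j)]]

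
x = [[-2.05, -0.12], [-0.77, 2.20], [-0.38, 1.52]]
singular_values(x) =[2.89, 1.93]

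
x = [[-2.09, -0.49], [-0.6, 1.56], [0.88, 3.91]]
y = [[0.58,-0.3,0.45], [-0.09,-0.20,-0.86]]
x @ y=[[-1.17, 0.72, -0.52], [-0.49, -0.13, -1.61], [0.16, -1.05, -2.97]]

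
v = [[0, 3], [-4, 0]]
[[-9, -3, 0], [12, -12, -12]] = v @ [[-3, 3, 3], [-3, -1, 0]]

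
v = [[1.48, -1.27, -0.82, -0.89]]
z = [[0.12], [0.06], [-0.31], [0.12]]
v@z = [[0.25]]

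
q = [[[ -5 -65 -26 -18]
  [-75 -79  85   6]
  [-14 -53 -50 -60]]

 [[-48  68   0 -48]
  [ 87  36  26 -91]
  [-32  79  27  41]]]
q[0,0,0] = -5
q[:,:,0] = [[-5, -75, -14], [-48, 87, -32]]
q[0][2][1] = -53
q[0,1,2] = 85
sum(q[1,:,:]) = 145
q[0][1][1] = -79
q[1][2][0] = -32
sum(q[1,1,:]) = 58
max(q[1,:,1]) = 79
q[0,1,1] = -79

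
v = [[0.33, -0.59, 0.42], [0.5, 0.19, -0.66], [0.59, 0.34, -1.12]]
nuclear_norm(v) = 2.37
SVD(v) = [[0.26,0.96,0.13], [-0.52,0.25,-0.82], [-0.82,0.14,0.56]] @ diag([1.602288165933378, 0.7083725204348787, 0.06388274886532232]) @ [[-0.41, -0.33, 0.85], [0.75, -0.66, 0.10], [-0.53, -0.68, -0.51]]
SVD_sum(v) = [[-0.17, -0.14, 0.36], [0.34, 0.27, -0.71], [0.53, 0.43, -1.11]] + [[0.5, -0.45, 0.07], [0.13, -0.12, 0.02], [0.08, -0.07, 0.01]] + [[-0.0, -0.01, -0.0], [0.03, 0.04, 0.03], [-0.02, -0.02, -0.02]]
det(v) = -0.07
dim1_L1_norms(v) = [1.34, 1.35, 2.05]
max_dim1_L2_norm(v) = 1.31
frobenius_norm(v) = 1.75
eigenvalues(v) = [(-0.94+0j), (0.17+0.22j), (0.17-0.22j)]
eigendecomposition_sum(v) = [[-0.02-0.00j, (-0.03-0j), (0.06+0j)], [(0.22+0j), (0.34+0j), (-0.77-0j)], [(0.36+0j), (0.57+0j), -1.27-0.00j]] + [[(0.17+0.04j),-0.28+0.22j,(0.18-0.13j)],[(0.14-0.07j),-0.08+0.30j,0.05-0.19j],[(0.11-0.02j),(-0.12+0.2j),(0.08-0.12j)]] + [[(0.17-0.04j), (-0.28-0.22j), (0.18+0.13j)], [0.14+0.07j, (-0.08-0.3j), 0.05+0.19j], [0.11+0.02j, (-0.12-0.2j), 0.08+0.12j]]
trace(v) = -0.60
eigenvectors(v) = [[(-0.04+0j), (0.68+0j), (0.68-0j)], [0.52+0.00j, (0.47-0.37j), 0.47+0.37j], [(0.86+0j), 0.40-0.16j, (0.4+0.16j)]]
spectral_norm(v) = 1.60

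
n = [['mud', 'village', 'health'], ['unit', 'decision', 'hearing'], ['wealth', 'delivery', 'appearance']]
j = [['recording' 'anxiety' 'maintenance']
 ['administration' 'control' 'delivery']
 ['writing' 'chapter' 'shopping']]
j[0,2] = 'maintenance'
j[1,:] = ['administration', 'control', 'delivery']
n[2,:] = ['wealth', 'delivery', 'appearance']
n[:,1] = ['village', 'decision', 'delivery']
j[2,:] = ['writing', 'chapter', 'shopping']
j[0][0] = 'recording'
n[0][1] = 'village'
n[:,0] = ['mud', 'unit', 'wealth']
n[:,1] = ['village', 'decision', 'delivery']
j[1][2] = 'delivery'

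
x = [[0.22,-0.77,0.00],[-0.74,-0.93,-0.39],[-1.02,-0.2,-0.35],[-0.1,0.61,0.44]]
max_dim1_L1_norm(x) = 2.06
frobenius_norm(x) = 2.00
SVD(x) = [[0.25, -0.64, -0.5], [0.75, -0.04, -0.24], [0.53, 0.62, 0.07], [-0.32, 0.45, -0.83]] @ diag([1.672109530813283, 1.0426019000243538, 0.3186392867004778]) @ [[-0.60, -0.71, -0.37], [-0.76, 0.65, -0.01], [0.24, 0.28, -0.93]]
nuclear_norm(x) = 3.03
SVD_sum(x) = [[-0.25,-0.29,-0.15],[-0.75,-0.88,-0.46],[-0.53,-0.63,-0.33],[0.32,0.38,0.2]] + [[0.51, -0.43, 0.00],[0.03, -0.02, 0.0],[-0.49, 0.42, -0.0],[-0.36, 0.30, -0.0]] + [[-0.04, -0.04, 0.15], [-0.02, -0.02, 0.07], [0.01, 0.01, -0.02], [-0.06, -0.07, 0.25]]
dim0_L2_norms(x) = [1.28, 1.37, 0.68]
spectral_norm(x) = 1.67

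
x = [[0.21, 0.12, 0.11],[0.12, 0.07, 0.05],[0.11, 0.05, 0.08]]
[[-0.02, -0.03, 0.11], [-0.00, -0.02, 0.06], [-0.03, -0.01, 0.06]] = x @ [[0.42, -0.26, 0.43], [-0.22, 0.03, -0.04], [-0.77, 0.2, 0.21]]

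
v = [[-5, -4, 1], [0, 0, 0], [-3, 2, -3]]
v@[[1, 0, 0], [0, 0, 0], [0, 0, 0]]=[[-5, 0, 0], [0, 0, 0], [-3, 0, 0]]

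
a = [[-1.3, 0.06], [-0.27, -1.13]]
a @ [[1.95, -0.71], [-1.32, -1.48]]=[[-2.61, 0.83],[0.97, 1.86]]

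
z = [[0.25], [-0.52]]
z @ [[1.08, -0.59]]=[[0.27, -0.15], [-0.56, 0.31]]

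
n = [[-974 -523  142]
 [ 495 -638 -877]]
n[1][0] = 495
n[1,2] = -877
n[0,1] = -523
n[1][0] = 495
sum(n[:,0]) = -479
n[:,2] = [142, -877]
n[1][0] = 495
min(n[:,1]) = -638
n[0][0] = -974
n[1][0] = 495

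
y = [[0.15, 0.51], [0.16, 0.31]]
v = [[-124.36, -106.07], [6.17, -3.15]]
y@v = [[-15.51,-17.52], [-17.98,-17.95]]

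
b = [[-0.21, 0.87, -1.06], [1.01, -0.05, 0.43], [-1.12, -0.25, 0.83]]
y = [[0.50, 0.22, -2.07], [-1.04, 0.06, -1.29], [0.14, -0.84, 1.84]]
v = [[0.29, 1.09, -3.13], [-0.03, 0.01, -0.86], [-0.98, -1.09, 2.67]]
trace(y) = 2.40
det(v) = 0.61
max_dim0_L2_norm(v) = 4.2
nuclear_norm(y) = 4.81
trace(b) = 0.57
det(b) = -0.84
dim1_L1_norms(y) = [2.79, 2.39, 2.82]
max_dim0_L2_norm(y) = 3.06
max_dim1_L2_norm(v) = 3.33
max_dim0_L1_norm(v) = 6.66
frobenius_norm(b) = 2.27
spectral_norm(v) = 4.55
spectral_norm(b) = 1.68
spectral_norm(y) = 3.14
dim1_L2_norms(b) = [1.39, 1.1, 1.42]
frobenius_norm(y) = 3.38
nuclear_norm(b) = 3.50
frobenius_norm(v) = 4.59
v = b + y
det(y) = -1.90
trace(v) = 2.97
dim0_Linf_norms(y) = [1.04, 0.84, 2.07]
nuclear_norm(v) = 5.38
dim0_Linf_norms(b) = [1.12, 0.87, 1.06]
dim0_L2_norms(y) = [1.16, 0.87, 3.06]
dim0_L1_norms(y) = [1.68, 1.12, 5.2]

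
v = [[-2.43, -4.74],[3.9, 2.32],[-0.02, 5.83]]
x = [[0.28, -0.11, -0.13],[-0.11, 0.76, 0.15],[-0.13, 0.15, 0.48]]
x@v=[[-1.11, -2.34], [3.23, 3.16], [0.89, 3.76]]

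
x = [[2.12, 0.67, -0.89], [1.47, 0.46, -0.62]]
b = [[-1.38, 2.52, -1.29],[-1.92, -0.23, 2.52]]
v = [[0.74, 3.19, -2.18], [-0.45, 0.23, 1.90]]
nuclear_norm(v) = 5.73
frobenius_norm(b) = 4.47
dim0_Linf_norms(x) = [2.12, 0.67, 0.89]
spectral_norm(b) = 3.34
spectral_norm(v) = 4.07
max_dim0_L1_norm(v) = 4.08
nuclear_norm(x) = 2.92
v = b + x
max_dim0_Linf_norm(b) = 2.52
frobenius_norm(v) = 4.40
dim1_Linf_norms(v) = [3.19, 1.9]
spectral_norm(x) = 2.91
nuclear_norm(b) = 6.31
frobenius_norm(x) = 2.91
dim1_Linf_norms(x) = [2.12, 1.47]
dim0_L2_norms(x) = [2.58, 0.81, 1.08]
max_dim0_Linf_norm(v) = 3.19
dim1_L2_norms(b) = [3.15, 3.18]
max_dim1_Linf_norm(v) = 3.19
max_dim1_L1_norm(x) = 3.68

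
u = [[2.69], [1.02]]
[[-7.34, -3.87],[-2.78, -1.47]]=u @ [[-2.73, -1.44]]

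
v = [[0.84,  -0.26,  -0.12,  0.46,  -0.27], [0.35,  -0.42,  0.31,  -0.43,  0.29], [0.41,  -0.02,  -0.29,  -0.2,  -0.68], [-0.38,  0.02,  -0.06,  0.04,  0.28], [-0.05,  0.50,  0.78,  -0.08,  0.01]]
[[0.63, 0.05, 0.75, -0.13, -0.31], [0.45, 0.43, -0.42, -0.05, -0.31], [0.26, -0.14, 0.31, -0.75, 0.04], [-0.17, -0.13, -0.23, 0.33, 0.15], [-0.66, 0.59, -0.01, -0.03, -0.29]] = v @ [[0.48, 0.09, 0.35, -0.29, -0.74], [-0.82, -0.29, 0.15, -0.17, -0.43], [-0.29, 0.95, -0.0, 0.1, -0.12], [-0.02, -0.05, 0.79, 0.60, 0.12], [0.06, -0.12, -0.48, 0.72, -0.48]]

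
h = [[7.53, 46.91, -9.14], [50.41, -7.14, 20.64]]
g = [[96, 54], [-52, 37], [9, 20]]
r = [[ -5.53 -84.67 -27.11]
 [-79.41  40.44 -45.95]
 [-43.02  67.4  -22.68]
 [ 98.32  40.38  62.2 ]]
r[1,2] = -45.95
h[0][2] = -9.14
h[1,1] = -7.14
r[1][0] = -79.41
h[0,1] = 46.91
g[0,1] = 54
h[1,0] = 50.41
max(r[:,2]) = 62.2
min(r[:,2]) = -45.95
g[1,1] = 37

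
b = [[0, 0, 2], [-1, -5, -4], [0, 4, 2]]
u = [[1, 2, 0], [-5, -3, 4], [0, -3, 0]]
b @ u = [[0, -6, 0], [24, 25, -20], [-20, -18, 16]]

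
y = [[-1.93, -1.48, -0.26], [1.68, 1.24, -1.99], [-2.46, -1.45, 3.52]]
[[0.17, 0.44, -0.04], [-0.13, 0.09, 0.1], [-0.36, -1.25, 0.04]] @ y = [[0.51, 0.35, -1.06], [0.16, 0.16, 0.21], [-1.5, -1.08, 2.72]]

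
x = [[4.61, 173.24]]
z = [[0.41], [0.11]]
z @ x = [[1.89, 71.03], [0.51, 19.06]]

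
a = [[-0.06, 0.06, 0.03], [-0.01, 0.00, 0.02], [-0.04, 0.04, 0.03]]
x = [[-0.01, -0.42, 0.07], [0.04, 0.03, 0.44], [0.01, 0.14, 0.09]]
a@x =[[0.0, 0.03, 0.02], [0.0, 0.01, 0.0], [0.00, 0.02, 0.02]]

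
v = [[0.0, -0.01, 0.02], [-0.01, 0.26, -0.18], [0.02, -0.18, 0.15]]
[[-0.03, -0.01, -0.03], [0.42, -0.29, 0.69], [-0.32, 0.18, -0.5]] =v @ [[-0.62, 1.73, -1.17], [1.04, -2.23, 2.46], [-0.79, -1.69, -0.20]]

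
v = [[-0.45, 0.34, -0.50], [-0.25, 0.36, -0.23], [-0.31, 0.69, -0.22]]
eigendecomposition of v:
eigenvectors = [[0.91, 0.61, -0.79], [0.35, -0.12, -0.17], [0.20, -0.78, 0.59]]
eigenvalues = [-0.43, 0.13, -0.0]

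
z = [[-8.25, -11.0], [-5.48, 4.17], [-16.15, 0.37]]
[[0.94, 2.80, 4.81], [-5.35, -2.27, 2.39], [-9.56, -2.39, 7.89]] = z @[[0.58, 0.14, -0.49], [-0.52, -0.36, -0.07]]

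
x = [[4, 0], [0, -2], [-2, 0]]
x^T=[[4, 0, -2], [0, -2, 0]]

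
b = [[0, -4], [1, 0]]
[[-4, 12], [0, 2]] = b @[[0, 2], [1, -3]]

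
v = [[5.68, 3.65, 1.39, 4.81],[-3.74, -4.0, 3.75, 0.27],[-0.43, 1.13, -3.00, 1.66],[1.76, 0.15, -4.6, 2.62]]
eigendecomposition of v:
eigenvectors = [[(-0.87+0j), (-0.27-0.51j), (-0.27+0.51j), (0.16+0j)], [0.30+0.00j, (0.58+0j), (0.58-0j), -0.89+0.00j], [(0.01+0j), (0.32-0.03j), (0.32+0.03j), 0.37+0.00j], [-0.39+0.00j, (0.14+0.44j), (0.14-0.44j), 0.21+0.00j]]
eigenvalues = [(6.55+0j), (-0.14+3.29j), (-0.14-3.29j), (-4.96+0j)]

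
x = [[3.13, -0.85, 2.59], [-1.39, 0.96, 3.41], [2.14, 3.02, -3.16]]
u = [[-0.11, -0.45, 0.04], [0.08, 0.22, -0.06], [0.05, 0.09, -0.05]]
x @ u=[[-0.28, -1.36, 0.05], [0.4, 1.14, -0.28], [-0.15, -0.58, 0.06]]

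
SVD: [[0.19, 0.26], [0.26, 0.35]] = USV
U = [[-0.59, -0.8], [-0.8, 0.59]]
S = [0.54, 0.0]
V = [[-0.59, -0.8], [0.8, -0.59]]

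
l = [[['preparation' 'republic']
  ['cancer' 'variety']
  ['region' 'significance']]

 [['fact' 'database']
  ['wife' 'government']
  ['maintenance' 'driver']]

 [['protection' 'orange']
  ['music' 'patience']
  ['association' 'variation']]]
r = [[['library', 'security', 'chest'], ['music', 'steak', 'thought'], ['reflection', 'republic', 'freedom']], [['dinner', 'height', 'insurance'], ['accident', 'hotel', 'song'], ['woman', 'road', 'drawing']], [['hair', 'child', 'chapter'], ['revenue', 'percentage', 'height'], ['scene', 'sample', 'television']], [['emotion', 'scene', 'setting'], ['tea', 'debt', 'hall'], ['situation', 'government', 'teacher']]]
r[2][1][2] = 'height'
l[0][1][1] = 'variety'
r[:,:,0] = [['library', 'music', 'reflection'], ['dinner', 'accident', 'woman'], ['hair', 'revenue', 'scene'], ['emotion', 'tea', 'situation']]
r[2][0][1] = 'child'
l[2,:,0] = ['protection', 'music', 'association']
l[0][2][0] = 'region'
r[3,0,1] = 'scene'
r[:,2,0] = ['reflection', 'woman', 'scene', 'situation']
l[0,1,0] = 'cancer'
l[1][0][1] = 'database'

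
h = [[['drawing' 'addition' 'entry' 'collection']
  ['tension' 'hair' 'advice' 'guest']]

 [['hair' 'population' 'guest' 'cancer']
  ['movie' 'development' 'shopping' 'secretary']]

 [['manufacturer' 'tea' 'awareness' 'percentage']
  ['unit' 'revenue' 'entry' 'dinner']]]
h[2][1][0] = 'unit'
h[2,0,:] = ['manufacturer', 'tea', 'awareness', 'percentage']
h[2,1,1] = 'revenue'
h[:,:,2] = [['entry', 'advice'], ['guest', 'shopping'], ['awareness', 'entry']]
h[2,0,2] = 'awareness'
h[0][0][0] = 'drawing'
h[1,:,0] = ['hair', 'movie']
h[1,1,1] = 'development'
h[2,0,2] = 'awareness'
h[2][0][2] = 'awareness'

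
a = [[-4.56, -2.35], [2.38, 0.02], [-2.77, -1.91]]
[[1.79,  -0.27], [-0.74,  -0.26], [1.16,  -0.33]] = a @ [[-0.31, -0.11], [-0.16, 0.33]]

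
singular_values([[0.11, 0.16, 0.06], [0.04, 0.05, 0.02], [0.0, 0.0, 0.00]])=[0.21, 0.0, 0.0]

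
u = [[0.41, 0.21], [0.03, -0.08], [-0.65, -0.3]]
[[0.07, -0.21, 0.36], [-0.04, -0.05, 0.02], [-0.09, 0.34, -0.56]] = u@ [[-0.07,-0.68,0.82], [0.45,0.35,0.1]]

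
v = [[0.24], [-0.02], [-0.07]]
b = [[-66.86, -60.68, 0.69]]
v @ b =[[-16.05, -14.56, 0.17],  [1.34, 1.21, -0.01],  [4.68, 4.25, -0.05]]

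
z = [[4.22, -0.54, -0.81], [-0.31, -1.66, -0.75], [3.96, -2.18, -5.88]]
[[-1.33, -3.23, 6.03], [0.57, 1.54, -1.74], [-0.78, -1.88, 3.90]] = z @[[-0.35, -0.86, 1.54],  [-0.28, -0.78, 0.71],  [0.0, 0.03, 0.11]]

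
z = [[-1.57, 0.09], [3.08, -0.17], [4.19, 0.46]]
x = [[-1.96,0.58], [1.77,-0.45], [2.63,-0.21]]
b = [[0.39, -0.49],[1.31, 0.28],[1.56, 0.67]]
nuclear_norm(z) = 5.88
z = b + x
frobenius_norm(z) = 5.45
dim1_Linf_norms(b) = [0.49, 1.31, 1.56]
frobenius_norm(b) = 2.25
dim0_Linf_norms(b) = [1.56, 0.67]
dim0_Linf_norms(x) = [2.63, 0.58]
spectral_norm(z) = 5.44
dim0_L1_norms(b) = [3.26, 1.44]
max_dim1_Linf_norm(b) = 1.56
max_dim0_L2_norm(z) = 5.43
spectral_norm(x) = 3.79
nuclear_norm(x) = 4.15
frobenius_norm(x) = 3.80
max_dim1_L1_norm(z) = 4.65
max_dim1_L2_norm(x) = 2.64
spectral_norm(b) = 2.16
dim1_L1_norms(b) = [0.88, 1.59, 2.23]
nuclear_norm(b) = 2.79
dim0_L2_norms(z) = [5.43, 0.5]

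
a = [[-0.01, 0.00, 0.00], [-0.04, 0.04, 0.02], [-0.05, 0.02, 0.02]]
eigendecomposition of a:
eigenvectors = [[0.00, 0.0, 0.54], [0.53, -0.85, 0.10], [-0.85, -0.53, 0.84]]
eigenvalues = [0.01, 0.05, -0.01]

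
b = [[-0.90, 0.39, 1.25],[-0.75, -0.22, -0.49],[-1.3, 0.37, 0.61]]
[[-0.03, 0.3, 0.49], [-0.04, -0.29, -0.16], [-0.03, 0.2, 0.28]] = b@ [[0.04, 0.11, -0.03], [0.11, 0.80, 0.07], [-0.03, 0.07, 0.35]]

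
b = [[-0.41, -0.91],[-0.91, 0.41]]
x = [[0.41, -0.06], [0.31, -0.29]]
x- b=[[0.82, 0.85], [1.22, -0.70]]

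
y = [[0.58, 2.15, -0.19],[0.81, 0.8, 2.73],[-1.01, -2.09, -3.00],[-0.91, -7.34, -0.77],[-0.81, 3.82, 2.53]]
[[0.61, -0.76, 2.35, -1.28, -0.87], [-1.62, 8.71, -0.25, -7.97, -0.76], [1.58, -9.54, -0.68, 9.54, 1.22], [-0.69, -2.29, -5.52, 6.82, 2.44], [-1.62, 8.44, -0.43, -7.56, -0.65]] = y @ [[0.33, -0.24, 1.41, -0.97, -0.55], [0.13, 0.0, 0.65, -0.55, -0.26], [-0.73, 3.26, -0.70, -2.47, -0.04]]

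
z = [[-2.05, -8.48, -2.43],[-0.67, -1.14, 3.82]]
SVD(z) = [[-1.00, -0.03], [-0.03, 1.0]] @ diag([9.058964000989414, 4.036566762581524]) @ [[0.23, 0.94, 0.26],  [-0.15, -0.23, 0.96]]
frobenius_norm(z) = 9.92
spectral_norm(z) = 9.06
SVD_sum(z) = [[-2.07,-8.5,-2.33], [-0.06,-0.23,-0.06]] + [[0.02,0.02,-0.1], [-0.61,-0.91,3.88]]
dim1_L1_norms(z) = [12.96, 5.63]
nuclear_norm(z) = 13.10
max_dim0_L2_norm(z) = 8.56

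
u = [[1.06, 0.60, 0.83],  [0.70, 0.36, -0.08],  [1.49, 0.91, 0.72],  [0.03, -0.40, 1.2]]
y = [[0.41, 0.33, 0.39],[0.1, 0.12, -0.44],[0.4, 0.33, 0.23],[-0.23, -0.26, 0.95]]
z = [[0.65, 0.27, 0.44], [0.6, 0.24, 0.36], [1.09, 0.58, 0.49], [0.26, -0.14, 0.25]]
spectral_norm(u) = 2.51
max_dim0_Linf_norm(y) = 0.95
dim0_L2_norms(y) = [0.63, 0.55, 1.14]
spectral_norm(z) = 1.75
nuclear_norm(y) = 1.97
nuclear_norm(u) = 3.95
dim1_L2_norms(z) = [0.83, 0.74, 1.33, 0.39]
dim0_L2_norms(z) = [1.43, 0.7, 0.79]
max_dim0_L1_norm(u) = 3.28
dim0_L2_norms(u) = [1.96, 1.22, 1.63]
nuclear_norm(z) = 2.13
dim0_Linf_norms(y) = [0.41, 0.33, 0.95]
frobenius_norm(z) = 1.77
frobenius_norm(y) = 1.41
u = y + z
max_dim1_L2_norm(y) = 1.01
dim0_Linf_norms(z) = [1.09, 0.58, 0.49]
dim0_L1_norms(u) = [3.28, 2.27, 2.83]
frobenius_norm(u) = 2.82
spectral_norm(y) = 1.15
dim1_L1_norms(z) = [1.36, 1.2, 2.16, 0.65]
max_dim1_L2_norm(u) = 1.89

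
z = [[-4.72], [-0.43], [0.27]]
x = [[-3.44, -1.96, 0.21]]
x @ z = [[17.14]]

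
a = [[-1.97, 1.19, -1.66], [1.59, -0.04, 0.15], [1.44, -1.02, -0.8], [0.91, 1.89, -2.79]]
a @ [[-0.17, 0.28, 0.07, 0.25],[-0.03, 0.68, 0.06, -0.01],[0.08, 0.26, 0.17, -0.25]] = [[0.17, -0.17, -0.35, -0.09], [-0.26, 0.46, 0.13, 0.36], [-0.28, -0.5, -0.10, 0.57], [-0.43, 0.81, -0.30, 0.91]]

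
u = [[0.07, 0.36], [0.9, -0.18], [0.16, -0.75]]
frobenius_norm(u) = 1.25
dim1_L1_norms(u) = [0.43, 1.08, 0.91]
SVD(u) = [[0.17, 0.45], [-0.8, 0.58], [-0.58, -0.67]] @ diag([1.0226281729812945, 0.7205772823403053]) @ [[-0.78, 0.62], [0.62, 0.78]]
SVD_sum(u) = [[-0.13, 0.11],[0.64, -0.51],[0.46, -0.37]] + [[0.2, 0.25], [0.26, 0.33], [-0.30, -0.38]]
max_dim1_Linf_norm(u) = 0.9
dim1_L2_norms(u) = [0.37, 0.92, 0.77]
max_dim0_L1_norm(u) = 1.29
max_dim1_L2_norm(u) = 0.92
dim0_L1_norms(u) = [1.13, 1.29]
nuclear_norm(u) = 1.74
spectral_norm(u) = 1.02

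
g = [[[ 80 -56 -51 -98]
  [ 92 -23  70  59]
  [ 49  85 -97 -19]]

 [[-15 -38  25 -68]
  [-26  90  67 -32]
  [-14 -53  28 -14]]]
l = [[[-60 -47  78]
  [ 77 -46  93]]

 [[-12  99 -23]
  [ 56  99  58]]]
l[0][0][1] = -47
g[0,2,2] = -97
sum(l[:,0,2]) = 55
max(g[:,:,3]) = 59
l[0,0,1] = -47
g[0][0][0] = 80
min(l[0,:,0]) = -60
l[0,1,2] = 93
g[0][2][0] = 49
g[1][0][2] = 25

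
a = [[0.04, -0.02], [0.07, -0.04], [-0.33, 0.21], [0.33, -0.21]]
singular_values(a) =[0.56, 0.01]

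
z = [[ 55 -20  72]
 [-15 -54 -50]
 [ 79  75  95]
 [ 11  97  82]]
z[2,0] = 79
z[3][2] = 82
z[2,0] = 79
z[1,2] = -50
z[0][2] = 72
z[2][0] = 79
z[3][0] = 11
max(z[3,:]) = 97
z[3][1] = 97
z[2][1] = 75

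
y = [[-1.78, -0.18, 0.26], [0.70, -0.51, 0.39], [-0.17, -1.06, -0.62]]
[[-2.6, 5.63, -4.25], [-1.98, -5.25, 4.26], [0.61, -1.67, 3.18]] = y @[[0.69, -3.82, 2.88], [1.71, 3.43, -3.87], [-4.09, -2.13, 0.70]]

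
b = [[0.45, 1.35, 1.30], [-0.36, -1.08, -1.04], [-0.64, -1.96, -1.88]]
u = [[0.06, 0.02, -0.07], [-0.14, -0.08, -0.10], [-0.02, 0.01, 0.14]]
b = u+[[0.39, 1.33, 1.37],[-0.22, -1.0, -0.94],[-0.62, -1.97, -2.02]]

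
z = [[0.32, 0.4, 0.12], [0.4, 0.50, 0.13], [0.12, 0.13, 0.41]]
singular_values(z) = [0.89, 0.34, 0.0]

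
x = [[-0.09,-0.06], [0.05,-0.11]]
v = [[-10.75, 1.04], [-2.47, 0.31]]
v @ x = [[1.02, 0.53], [0.24, 0.11]]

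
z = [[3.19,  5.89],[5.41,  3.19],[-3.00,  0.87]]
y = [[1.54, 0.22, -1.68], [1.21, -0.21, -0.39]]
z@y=[[12.04, -0.54, -7.66], [12.19, 0.52, -10.33], [-3.57, -0.84, 4.70]]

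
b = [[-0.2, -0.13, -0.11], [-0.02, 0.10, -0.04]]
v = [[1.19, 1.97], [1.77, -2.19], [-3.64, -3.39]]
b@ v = [[-0.07, 0.26], [0.3, -0.12]]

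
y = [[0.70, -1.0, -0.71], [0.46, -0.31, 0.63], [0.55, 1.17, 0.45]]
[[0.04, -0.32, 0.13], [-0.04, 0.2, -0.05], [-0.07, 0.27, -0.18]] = y @[[-0.03, 0.02, -0.05], [-0.03, 0.09, -0.10], [-0.05, 0.34, -0.09]]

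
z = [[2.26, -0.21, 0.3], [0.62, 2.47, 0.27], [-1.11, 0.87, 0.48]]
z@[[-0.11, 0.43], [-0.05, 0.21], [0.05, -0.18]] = [[-0.22, 0.87], [-0.18, 0.74], [0.10, -0.38]]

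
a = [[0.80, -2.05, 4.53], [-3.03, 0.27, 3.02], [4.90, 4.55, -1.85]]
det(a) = -98.68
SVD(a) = [[0.4, -0.87, -0.29], [0.43, -0.10, 0.9], [-0.81, -0.48, 0.33]] @ diag([8.060284508447081, 4.361886713399301, 2.806841274877991]) @ [[-0.61, -0.55, 0.57], [-0.63, -0.10, -0.77], [-0.48, 0.83, 0.28]]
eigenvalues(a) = [-7.91, 4.04, 3.08]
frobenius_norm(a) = 9.59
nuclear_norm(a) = 15.23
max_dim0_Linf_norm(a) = 4.9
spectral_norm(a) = 8.06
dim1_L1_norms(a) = [7.38, 6.32, 11.3]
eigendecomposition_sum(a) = [[-2.16, -1.99, 2.60], [-2.00, -1.84, 2.41], [3.24, 2.99, -3.91]] + [[3.0, 3.00, 3.84], [-1.08, -1.08, -1.38], [1.66, 1.66, 2.13]] + [[-0.04, -3.07, -1.92], [0.04, 3.19, 1.99], [-0.00, -0.1, -0.06]]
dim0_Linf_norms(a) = [4.9, 4.55, 4.53]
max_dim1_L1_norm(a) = 11.3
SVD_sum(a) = [[-1.97,-1.75,1.83], [-2.11,-1.87,1.96], [4.02,3.57,-3.73]] + [[2.38, 0.38, 2.93], [0.29, 0.05, 0.35], [1.32, 0.21, 1.62]] + [[0.39, -0.68, -0.23], [-1.21, 2.10, 0.71], [-0.44, 0.77, 0.26]]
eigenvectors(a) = [[-0.49,-0.83,-0.69], [-0.46,0.30,0.72], [0.74,-0.46,-0.02]]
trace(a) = -0.78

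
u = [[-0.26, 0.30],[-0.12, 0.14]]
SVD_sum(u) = [[-0.26, 0.3],[-0.12, 0.14]] + [[-0.00, -0.0],[0.00, 0.0]]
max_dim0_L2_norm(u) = 0.33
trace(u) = -0.12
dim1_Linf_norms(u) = [0.3, 0.14]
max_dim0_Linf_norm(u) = 0.3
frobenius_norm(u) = 0.44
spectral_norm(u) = 0.44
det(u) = -0.00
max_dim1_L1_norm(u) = 0.56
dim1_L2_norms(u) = [0.4, 0.18]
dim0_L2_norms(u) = [0.29, 0.33]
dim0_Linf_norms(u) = [0.26, 0.3]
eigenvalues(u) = [-0.12, 0.0]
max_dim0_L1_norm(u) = 0.44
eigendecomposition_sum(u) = [[-0.26, 0.29], [-0.12, 0.13]] + [[-0.0, 0.01], [-0.00, 0.01]]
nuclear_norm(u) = 0.44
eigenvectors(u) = [[-0.91, -0.75], [-0.41, -0.66]]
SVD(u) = [[-0.91,  -0.42], [-0.42,  0.91]] @ diag([0.4377204186730286, 0.000913825316197561]) @ [[0.65,  -0.76], [0.76,  0.65]]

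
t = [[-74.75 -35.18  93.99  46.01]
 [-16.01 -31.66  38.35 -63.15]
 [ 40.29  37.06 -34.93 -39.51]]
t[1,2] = 38.35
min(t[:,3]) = -63.15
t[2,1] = 37.06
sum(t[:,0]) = -50.470000000000006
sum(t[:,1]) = -29.78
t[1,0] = -16.01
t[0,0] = -74.75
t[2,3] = -39.51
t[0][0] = -74.75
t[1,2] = 38.35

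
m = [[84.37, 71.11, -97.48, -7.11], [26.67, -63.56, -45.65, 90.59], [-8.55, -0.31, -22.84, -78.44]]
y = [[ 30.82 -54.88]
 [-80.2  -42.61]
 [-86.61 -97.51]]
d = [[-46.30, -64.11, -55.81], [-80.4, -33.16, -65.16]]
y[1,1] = -42.61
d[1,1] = -33.16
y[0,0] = 30.82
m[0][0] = 84.37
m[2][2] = -22.84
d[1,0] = -80.4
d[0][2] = -55.81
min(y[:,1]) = -97.51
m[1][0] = 26.67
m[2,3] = -78.44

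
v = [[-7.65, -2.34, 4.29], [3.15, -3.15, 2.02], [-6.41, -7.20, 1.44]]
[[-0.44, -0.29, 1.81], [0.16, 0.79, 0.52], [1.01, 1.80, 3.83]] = v@[[0.00, 0.04, -0.17], [-0.18, -0.32, -0.40], [-0.2, -0.17, -0.1]]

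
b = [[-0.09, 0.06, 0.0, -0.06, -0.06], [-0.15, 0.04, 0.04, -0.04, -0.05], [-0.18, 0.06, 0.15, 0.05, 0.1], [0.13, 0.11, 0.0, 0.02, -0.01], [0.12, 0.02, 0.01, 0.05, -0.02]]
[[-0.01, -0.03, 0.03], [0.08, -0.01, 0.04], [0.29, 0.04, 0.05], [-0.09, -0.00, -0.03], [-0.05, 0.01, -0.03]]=b@[[-0.78, -0.16, -0.05], [-0.04, 0.07, -0.11], [0.43, -0.24, 0.47], [0.90, 0.64, -0.56], [0.38, 0.09, 0.01]]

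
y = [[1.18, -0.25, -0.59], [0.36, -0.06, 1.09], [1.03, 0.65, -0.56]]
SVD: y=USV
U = [[-0.69, -0.17, -0.70], [0.17, -0.98, 0.06], [-0.7, -0.08, 0.71]]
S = [1.8, 1.12, 0.64]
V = [[-0.82, -0.16, 0.55], [-0.56, 0.04, -0.83], [-0.11, 0.99, 0.13]]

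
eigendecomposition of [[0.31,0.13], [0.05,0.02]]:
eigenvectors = [[0.99,  -0.39], [0.16,  0.92]]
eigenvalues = [0.33, -0.0]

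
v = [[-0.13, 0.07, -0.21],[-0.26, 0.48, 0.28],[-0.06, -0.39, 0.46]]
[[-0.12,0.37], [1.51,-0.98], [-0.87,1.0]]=v @ [[1.09,-3.05], [3.19,-3.16], [0.95,-0.91]]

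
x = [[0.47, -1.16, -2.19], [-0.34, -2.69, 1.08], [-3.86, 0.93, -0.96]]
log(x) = [[1.4,-0.65,0.45], [4.8,2.29,4.37], [-1.86,-1.59,-0.3]]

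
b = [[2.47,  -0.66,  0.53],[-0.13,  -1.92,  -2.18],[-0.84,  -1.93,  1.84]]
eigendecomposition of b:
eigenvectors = [[-0.71+0.00j, -0.71-0.00j, -0.07+0.00j],[0.10+0.28j, (0.1-0.28j), -0.92+0.00j],[(-0.08-0.63j), -0.08+0.63j, -0.39+0.00j]]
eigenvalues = [(2.62+0.73j), (2.62-0.73j), (-2.86+0j)]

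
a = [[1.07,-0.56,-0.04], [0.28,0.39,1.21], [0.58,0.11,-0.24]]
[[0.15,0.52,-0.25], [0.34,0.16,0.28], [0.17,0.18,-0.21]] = a @ [[0.29, 0.39, -0.23], [0.27, -0.19, -0.02], [0.13, 0.10, 0.29]]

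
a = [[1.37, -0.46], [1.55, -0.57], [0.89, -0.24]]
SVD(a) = [[-0.61, 0.09], [-0.69, -0.55], [-0.39, 0.83]] @ diag([2.3791603040350777, 0.07208500332052721]) @ [[-0.95,0.32], [0.32,0.95]]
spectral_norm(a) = 2.38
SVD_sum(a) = [[1.37, -0.47], [1.56, -0.53], [0.87, -0.30]] + [[0.00,0.01], [-0.01,-0.04], [0.02,0.06]]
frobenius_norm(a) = 2.38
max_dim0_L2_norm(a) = 2.25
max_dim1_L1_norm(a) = 2.12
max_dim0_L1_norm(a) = 3.81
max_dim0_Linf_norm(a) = 1.55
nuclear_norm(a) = 2.45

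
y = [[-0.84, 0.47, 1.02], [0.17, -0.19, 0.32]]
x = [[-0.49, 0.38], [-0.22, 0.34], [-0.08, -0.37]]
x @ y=[[0.48,-0.3,-0.38], [0.24,-0.17,-0.12], [0.00,0.03,-0.20]]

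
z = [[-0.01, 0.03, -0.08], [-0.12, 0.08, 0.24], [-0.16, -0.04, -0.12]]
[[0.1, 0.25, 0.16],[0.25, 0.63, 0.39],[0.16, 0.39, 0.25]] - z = [[0.11, 0.22, 0.24], [0.37, 0.55, 0.15], [0.32, 0.43, 0.37]]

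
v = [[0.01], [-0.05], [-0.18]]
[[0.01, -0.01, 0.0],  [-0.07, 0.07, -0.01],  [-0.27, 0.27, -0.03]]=v@ [[1.49,-1.48,0.14]]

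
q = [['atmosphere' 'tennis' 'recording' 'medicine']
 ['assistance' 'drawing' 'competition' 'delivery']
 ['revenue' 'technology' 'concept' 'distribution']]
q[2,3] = 'distribution'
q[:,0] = ['atmosphere', 'assistance', 'revenue']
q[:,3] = ['medicine', 'delivery', 'distribution']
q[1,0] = 'assistance'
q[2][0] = 'revenue'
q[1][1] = 'drawing'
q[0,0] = 'atmosphere'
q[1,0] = 'assistance'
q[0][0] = 'atmosphere'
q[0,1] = 'tennis'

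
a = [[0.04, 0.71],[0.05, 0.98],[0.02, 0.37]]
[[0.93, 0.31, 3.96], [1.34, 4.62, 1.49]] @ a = [[0.13,2.43], [0.31,6.03]]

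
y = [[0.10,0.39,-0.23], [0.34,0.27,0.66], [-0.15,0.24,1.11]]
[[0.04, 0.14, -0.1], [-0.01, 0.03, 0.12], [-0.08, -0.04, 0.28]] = y @ [[0.08, 0.04, -0.07], [0.04, 0.29, -0.09], [-0.07, -0.09, 0.26]]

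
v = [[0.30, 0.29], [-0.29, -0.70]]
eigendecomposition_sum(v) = [[0.23, 0.07], [-0.07, -0.02]] + [[0.07,0.22], [-0.22,-0.68]]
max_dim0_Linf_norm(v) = 0.7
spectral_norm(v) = 0.85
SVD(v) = [[-0.46, 0.89], [0.89, 0.46]] @ diag([0.8522782990761707, 0.14772170092382922]) @ [[-0.46, -0.89],  [0.89, -0.46]]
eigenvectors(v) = [[0.95,-0.3], [-0.30,0.95]]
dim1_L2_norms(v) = [0.42, 0.76]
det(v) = -0.13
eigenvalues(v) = [0.21, -0.61]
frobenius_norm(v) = 0.86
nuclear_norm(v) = 1.00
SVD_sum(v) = [[0.18,  0.35],[-0.35,  -0.67]] + [[0.12, -0.06], [0.06, -0.03]]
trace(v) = -0.40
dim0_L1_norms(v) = [0.59, 0.99]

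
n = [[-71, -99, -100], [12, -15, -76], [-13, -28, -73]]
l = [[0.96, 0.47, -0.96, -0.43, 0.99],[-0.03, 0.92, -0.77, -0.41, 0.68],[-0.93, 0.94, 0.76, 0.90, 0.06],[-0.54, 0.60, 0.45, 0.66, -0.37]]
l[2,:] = [-0.932, 0.936, 0.762, 0.905, 0.063]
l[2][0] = -0.932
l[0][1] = 0.466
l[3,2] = 0.449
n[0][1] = -99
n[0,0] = -71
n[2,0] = -13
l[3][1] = 0.596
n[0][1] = -99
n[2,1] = -28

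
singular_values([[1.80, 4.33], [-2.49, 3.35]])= [5.48, 3.07]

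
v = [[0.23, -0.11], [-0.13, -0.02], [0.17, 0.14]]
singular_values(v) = [0.31, 0.18]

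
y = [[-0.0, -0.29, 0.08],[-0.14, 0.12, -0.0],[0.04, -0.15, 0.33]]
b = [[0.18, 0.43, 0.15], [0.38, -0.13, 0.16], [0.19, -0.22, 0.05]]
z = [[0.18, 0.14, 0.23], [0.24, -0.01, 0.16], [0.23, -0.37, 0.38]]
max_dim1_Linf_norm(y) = 0.33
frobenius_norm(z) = 0.72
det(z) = -0.02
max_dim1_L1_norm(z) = 0.98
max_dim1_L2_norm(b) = 0.49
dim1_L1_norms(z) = [0.55, 0.41, 0.98]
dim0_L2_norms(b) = [0.46, 0.5, 0.22]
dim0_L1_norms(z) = [0.65, 0.52, 0.77]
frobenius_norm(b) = 0.72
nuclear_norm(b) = 1.02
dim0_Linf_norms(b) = [0.38, 0.43, 0.16]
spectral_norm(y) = 0.44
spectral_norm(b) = 0.51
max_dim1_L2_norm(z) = 0.58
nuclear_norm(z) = 1.05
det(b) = 0.00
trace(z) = 0.55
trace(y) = 0.45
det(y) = -0.01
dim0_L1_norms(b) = [0.75, 0.78, 0.36]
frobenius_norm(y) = 0.51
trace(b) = 0.10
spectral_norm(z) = 0.64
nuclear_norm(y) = 0.78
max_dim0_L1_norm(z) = 0.77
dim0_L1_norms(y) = [0.18, 0.56, 0.41]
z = b + y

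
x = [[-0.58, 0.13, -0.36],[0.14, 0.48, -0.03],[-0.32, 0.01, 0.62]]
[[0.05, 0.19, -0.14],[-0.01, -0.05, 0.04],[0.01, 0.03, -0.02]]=x @ [[-0.07, -0.27, 0.20], [-0.01, -0.03, 0.02], [-0.02, -0.09, 0.07]]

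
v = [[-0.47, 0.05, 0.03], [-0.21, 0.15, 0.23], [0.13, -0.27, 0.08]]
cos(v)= [[0.89, 0.01, 0.00], [-0.05, 1.02, -0.02], [-0.0, 0.03, 1.03]]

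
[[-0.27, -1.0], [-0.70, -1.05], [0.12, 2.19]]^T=[[-0.27, -0.70, 0.12], [-1.0, -1.05, 2.19]]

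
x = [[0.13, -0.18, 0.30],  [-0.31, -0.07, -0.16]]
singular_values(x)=[0.46, 0.24]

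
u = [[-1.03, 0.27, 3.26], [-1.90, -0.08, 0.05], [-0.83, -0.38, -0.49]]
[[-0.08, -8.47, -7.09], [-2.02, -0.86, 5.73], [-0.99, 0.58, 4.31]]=u @ [[1.08,  0.34,  -3.07],[-0.17,  1.07,  -0.66],[0.33,  -2.58,  -3.09]]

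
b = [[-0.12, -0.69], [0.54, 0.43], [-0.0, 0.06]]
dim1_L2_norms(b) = [0.7, 0.69, 0.06]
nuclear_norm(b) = 1.27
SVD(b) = [[-0.71, -0.69], [0.7, -0.72], [0.06, 0.09]] @ diag([0.9207360159005867, 0.35049278027302394]) @ [[0.50, 0.86], [-0.86, 0.5]]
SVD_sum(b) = [[-0.33, -0.57], [0.32, 0.56], [0.03, 0.04]] + [[0.21, -0.12], [0.22, -0.13], [-0.03, 0.02]]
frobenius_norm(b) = 0.99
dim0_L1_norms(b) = [0.66, 1.18]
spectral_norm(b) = 0.92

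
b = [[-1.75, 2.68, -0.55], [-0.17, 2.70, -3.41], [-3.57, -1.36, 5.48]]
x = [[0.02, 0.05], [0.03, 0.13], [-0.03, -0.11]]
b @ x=[[0.06, 0.32], [0.18, 0.72], [-0.28, -0.96]]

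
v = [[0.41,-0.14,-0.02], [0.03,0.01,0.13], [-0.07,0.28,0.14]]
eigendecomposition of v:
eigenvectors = [[-0.16,-0.97,0.51],[-0.69,0.01,0.44],[0.71,0.25,0.74]]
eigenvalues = [-0.12, 0.42, 0.26]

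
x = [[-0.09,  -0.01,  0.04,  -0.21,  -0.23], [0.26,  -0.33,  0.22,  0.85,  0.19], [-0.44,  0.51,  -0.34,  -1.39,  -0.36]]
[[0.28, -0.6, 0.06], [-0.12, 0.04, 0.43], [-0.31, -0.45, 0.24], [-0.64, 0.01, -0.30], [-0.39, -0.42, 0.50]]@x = [[-0.21,0.23,-0.14,-0.65,-0.20], [-0.17,0.21,-0.14,-0.54,-0.12], [-0.19,0.27,-0.19,-0.65,-0.1], [0.19,-0.15,0.08,0.56,0.26], [-0.29,0.40,-0.28,-0.97,-0.17]]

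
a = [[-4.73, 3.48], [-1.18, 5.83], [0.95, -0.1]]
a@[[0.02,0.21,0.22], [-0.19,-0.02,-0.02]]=[[-0.76, -1.06, -1.11], [-1.13, -0.36, -0.38], [0.04, 0.20, 0.21]]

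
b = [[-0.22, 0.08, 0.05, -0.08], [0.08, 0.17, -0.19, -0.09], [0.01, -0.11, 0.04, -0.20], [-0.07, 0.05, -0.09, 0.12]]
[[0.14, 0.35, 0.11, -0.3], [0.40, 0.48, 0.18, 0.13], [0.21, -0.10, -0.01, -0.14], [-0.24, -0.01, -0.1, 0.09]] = b @ [[0.74, -0.11, 0.43, 0.82],[1.68, 2.80, 1.44, -0.25],[0.55, 0.41, 0.81, -0.88],[-1.82, -0.98, -0.57, 0.69]]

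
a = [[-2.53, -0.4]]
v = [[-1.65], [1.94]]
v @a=[[4.17, 0.66], [-4.91, -0.78]]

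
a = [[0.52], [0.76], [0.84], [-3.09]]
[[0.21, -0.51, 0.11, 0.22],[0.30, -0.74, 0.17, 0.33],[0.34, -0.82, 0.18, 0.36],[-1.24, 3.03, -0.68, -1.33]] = a @ [[0.4, -0.98, 0.22, 0.43]]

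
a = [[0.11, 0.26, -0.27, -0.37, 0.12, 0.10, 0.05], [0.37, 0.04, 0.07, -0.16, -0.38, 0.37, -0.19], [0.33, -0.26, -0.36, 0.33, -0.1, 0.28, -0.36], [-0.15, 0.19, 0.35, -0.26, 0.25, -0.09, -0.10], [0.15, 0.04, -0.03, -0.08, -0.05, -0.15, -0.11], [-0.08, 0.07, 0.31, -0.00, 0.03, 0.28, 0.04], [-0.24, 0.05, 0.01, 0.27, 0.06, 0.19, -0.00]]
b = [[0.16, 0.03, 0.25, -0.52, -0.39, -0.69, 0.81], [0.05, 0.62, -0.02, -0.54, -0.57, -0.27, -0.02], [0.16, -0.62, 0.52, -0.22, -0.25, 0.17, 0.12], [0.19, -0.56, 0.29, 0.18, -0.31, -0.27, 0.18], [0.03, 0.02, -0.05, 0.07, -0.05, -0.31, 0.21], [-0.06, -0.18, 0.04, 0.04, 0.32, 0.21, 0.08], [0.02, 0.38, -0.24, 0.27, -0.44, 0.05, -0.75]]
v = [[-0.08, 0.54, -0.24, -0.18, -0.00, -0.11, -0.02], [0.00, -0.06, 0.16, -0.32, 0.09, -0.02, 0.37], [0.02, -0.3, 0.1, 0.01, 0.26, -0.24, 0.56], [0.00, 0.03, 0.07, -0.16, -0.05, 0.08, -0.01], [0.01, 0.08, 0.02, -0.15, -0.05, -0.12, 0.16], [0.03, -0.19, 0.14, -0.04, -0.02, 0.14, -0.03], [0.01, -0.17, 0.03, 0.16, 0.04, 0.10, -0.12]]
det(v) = -0.00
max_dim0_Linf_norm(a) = 0.38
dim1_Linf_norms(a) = [0.37, 0.38, 0.36, 0.35, 0.15, 0.31, 0.27]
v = a @ b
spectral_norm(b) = 1.60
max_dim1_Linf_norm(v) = 0.56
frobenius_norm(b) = 2.37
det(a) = 0.00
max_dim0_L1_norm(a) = 1.47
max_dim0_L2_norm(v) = 0.7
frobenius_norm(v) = 1.22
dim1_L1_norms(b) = [2.85, 2.09, 2.06, 1.98, 0.74, 0.93, 2.15]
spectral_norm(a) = 0.99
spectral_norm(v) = 0.89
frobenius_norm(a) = 1.48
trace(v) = -0.23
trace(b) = 0.89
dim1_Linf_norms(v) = [0.54, 0.37, 0.56, 0.16, 0.16, 0.19, 0.17]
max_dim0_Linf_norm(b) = 0.81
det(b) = -0.00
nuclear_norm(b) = 4.49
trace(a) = -0.24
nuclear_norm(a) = 3.28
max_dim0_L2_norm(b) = 1.15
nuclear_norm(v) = 2.16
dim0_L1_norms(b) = [0.67, 2.41, 1.41, 1.84, 2.33, 1.97, 2.17]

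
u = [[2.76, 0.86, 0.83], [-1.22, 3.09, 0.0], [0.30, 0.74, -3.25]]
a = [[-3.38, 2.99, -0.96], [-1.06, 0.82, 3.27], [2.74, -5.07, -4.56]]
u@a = [[-7.97, 4.75, -3.62], [0.85, -1.11, 11.28], [-10.7, 17.98, 16.95]]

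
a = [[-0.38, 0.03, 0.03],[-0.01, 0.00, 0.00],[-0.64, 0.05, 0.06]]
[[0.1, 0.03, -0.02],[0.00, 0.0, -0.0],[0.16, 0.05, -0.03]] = a@[[-0.24, -0.08, 0.06], [-0.15, 0.02, 0.23], [0.31, -0.03, -0.06]]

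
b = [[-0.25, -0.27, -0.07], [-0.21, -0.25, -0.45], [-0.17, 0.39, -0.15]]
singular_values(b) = [0.63, 0.46, 0.19]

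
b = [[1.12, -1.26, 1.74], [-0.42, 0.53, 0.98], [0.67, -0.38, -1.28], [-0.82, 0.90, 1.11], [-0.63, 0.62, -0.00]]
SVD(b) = [[0.64, 0.70, -0.06],[0.38, -0.26, -0.50],[-0.5, 0.28, -0.77],[0.44, -0.48, -0.37],[0.01, -0.36, 0.12]] @ diag([2.6214753254114878, 2.469244028123702, 0.21330974622406138]) @ [[-0.05, -0.01, 1.0], [0.69, -0.72, 0.03], [-0.72, -0.69, -0.04]]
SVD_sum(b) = [[-0.09,-0.01,1.69], [-0.05,-0.01,1.0], [0.07,0.01,-1.31], [-0.06,-0.01,1.14], [-0.0,-0.00,0.03]] + [[1.20, -1.26, 0.05],[-0.44, 0.46, -0.02],[0.48, -0.5, 0.02],[-0.82, 0.85, -0.04],[-0.61, 0.64, -0.03]] + [[0.01,0.01,0.00], [0.08,0.07,0.00], [0.12,0.11,0.01], [0.06,0.05,0.00], [-0.02,-0.02,-0.00]]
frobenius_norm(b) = 3.61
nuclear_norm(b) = 5.30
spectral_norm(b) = 2.62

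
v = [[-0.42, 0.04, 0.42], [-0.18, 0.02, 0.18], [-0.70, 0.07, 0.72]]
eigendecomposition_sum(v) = [[-0.37, 0.04, 0.39], [-0.16, 0.02, 0.17], [-0.65, 0.07, 0.69]] + [[-0.05, 0.00, 0.03], [-0.02, 0.00, 0.01], [-0.05, 0.0, 0.03]] + [[0.00, -0.0, 0.00], [-0.0, 0.0, -0.00], [0.00, -0.00, 0.0]]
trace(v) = 0.32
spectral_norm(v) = 1.20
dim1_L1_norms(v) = [0.88, 0.38, 1.49]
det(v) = -0.00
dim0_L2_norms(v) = [0.84, 0.08, 0.85]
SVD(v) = [[-0.5,-0.78,-0.38], [-0.21,-0.32,0.92], [-0.84,0.54,-0.01]] @ diag([1.1970106314835307, 0.0076615723732538265, 0.0026169494011666927]) @ [[0.7,-0.07,-0.71], [0.72,0.05,0.70], [0.01,1.0,-0.08]]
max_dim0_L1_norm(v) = 1.32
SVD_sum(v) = [[-0.42, 0.04, 0.42], [-0.18, 0.02, 0.18], [-0.70, 0.07, 0.72]] + [[-0.0, -0.0, -0.0], [-0.0, -0.00, -0.0], [0.0, 0.0, 0.0]] + [[-0.0, -0.00, 0.00], [0.0, 0.0, -0.00], [-0.0, -0.0, 0.00]]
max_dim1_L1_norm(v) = 1.49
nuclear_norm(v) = 1.21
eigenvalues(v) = [0.34, -0.03, 0.0]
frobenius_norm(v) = 1.20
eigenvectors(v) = [[0.48, 0.71, 0.08], [0.21, 0.27, -0.98], [0.85, 0.64, 0.17]]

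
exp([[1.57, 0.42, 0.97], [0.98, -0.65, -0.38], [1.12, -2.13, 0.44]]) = [[6.61, -1.04, 3.38],[2.06, 0.69, 0.44],[1.96, -2.48, 2.89]]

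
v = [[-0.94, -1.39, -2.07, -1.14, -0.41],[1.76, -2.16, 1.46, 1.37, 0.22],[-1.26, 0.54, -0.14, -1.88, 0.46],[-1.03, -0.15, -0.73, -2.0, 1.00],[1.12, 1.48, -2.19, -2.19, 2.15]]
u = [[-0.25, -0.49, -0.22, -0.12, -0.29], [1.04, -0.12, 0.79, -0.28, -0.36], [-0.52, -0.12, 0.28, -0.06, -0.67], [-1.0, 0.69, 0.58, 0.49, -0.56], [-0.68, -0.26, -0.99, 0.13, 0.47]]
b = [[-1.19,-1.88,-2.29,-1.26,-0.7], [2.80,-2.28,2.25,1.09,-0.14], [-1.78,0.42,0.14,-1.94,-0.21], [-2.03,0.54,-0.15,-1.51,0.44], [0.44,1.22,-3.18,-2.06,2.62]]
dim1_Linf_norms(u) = [0.49, 1.04, 0.67, 1.0, 0.99]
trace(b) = -2.22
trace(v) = -3.09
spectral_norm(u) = 1.90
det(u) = 0.00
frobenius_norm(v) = 7.09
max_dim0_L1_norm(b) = 8.24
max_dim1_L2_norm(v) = 4.2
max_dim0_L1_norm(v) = 8.58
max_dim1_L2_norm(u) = 1.54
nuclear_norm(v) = 13.21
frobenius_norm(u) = 2.70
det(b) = 69.13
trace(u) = 0.87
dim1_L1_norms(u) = [1.37, 2.59, 1.65, 3.32, 2.53]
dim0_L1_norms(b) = [8.24, 6.34, 8.01, 7.86, 4.11]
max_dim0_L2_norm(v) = 3.94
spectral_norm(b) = 6.41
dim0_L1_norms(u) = [3.49, 1.68, 2.86, 1.08, 2.35]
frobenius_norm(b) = 8.28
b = v + u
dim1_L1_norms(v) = [5.95, 6.97, 4.28, 4.91, 9.13]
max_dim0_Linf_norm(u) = 1.04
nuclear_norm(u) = 4.58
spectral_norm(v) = 5.59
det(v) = 18.32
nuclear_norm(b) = 15.64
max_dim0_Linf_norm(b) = 3.18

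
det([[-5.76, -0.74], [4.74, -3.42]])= 23.207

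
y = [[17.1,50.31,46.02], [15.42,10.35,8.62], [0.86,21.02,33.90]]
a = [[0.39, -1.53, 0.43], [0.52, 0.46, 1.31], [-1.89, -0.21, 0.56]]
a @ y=[[-16.55, 12.82, 19.34], [17.11, 58.46, 72.3], [-35.08, -85.49, -69.8]]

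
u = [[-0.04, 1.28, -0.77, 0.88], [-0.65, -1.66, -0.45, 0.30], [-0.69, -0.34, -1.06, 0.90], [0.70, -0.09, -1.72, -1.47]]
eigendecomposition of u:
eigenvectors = [[(0.86+0j),-0.36-0.22j,-0.36+0.22j,(-0.7+0j)],[-0.20+0.00j,(0.27-0.37j),0.27+0.37j,0.59+0.00j],[(-0.09+0j),-0.06-0.51j,-0.06+0.51j,(-0.2+0j)],[(0.46+0j),(0.59+0j),(0.59-0j),(-0.35+0j)]]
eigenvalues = [(0.2+0j), (-1.76+1.27j), (-1.76-1.27j), (-0.91+0j)]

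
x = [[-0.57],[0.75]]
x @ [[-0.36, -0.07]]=[[0.21, 0.04], [-0.27, -0.05]]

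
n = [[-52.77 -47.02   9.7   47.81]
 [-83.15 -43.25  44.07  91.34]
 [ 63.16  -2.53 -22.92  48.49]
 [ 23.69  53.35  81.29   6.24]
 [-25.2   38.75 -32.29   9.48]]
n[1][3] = 91.34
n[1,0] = -83.15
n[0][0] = -52.77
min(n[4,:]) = -32.29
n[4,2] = -32.29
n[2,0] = 63.16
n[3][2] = 81.29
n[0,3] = 47.81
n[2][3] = 48.49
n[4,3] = 9.48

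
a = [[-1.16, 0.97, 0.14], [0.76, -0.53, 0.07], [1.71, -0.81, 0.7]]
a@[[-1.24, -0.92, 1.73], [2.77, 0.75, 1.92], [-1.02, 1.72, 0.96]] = [[3.98, 2.04, -0.01],[-2.48, -0.98, 0.36],[-5.08, -0.98, 2.08]]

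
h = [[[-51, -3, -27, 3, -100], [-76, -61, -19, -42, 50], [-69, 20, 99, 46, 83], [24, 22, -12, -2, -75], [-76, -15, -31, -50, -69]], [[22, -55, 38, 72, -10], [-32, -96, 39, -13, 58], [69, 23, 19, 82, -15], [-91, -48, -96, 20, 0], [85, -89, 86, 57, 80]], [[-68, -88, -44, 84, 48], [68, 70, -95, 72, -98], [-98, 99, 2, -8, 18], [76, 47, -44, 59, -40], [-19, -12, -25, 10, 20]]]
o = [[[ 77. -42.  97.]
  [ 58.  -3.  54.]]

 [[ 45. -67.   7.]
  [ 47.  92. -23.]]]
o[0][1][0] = 58.0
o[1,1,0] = 47.0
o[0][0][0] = 77.0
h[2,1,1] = 70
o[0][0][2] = 97.0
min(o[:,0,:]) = -67.0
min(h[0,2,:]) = -69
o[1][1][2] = -23.0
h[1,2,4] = -15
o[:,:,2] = [[97.0, 54.0], [7.0, -23.0]]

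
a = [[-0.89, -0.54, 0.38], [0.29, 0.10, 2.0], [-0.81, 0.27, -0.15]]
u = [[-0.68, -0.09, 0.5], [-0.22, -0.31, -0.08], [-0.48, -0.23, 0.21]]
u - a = [[0.21, 0.45, 0.12], [-0.51, -0.41, -2.08], [0.33, -0.50, 0.36]]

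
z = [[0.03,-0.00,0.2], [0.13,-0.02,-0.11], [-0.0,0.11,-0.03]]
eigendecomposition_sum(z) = [[0.07+0.00j, (0.05+0j), 0.06+0.00j], [0.04+0.00j, (0.03+0j), 0.03+0.00j], [0.03+0.00j, 0.02+0.00j, (0.02+0j)]] + [[-0.02+0.03j, -0.02-0.05j, 0.07-0.01j], [(0.05-0.01j), (-0.02+0.06j), (-0.07-0.06j)], [-0.01-0.03j, (0.05+0.01j), -0.03+0.06j]] + [[-0.02-0.03j, (-0.02+0.05j), 0.07+0.01j], [(0.05+0.01j), -0.02-0.06j, -0.07+0.06j], [(-0.01+0.03j), (0.05-0.01j), (-0.03-0.06j)]]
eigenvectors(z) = [[-0.80+0.00j,(-0.36+0.4j),-0.36-0.40j], [-0.48+0.00j,(0.69+0j),0.69-0.00j], [-0.35+0.00j,-0.12-0.47j,-0.12+0.47j]]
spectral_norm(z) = 0.23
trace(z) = -0.02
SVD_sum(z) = [[-0.04, -0.00, 0.18], [0.03, 0.0, -0.13], [0.01, 0.00, -0.03]] + [[0.05, -0.03, 0.01], [0.09, -0.05, 0.02], [-0.05, 0.03, -0.01]] + [[0.02, 0.03, 0.00], [0.01, 0.03, 0.0], [0.04, 0.08, 0.01]]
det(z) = 0.00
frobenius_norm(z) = 0.29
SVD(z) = [[0.81,0.47,0.36], [-0.58,0.76,0.30], [-0.13,-0.45,0.89]] @ diag([0.23423275427015625, 0.13223535020944036, 0.10463665219225653]) @ [[-0.22, -0.01, 0.98],[0.85, -0.49, 0.18],[0.47, 0.87, 0.12]]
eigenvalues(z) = [(0.12+0j), (-0.07+0.15j), (-0.07-0.15j)]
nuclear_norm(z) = 0.47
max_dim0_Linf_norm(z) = 0.2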